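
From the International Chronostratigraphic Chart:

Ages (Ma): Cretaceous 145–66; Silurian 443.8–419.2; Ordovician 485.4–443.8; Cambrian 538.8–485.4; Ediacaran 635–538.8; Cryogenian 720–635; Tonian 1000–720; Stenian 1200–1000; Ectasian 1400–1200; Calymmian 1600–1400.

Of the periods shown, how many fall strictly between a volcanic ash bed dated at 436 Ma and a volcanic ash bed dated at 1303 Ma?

6

The older date is 1303 Ma and the younger is 436 Ma.
Periods with start < 1303 and end > 436 Ma: Stenian (1200–1000), Tonian (1000–720), Cryogenian (720–635), Ediacaran (635–538.8), Cambrian (538.8–485.4), Ordovician (485.4–443.8).
That is 6 complete periods.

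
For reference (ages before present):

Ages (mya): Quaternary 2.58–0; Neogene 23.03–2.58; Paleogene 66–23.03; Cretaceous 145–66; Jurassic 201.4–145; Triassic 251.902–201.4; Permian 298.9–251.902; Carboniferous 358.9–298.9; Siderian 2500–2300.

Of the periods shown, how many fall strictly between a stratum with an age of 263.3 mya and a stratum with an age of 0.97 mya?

5

The older date is 263.3 Ma and the younger is 0.97 Ma.
Periods with start < 263.3 and end > 0.97 Ma: Triassic (251.902–201.4), Jurassic (201.4–145), Cretaceous (145–66), Paleogene (66–23.03), Neogene (23.03–2.58).
That is 5 complete periods.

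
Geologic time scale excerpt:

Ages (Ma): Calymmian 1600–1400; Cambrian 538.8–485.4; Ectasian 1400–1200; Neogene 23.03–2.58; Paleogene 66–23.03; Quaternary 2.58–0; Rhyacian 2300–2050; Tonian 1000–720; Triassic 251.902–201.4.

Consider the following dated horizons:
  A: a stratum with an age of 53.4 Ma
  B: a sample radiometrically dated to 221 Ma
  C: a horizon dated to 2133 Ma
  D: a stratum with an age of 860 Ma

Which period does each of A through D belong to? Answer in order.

A — Paleogene; B — Triassic; C — Rhyacian; D — Tonian

A: 53.4 Ma lies in 66–23.03 Ma, so Paleogene.
B: 221 Ma lies in 251.902–201.4 Ma, so Triassic.
C: 2133 Ma lies in 2300–2050 Ma, so Rhyacian.
D: 860 Ma lies in 1000–720 Ma, so Tonian.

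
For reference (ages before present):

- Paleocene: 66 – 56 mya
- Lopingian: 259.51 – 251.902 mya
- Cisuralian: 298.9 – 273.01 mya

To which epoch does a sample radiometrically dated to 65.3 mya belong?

Paleocene

65.3 Ma lies between 66 and 56 Ma, so it falls in the Paleocene.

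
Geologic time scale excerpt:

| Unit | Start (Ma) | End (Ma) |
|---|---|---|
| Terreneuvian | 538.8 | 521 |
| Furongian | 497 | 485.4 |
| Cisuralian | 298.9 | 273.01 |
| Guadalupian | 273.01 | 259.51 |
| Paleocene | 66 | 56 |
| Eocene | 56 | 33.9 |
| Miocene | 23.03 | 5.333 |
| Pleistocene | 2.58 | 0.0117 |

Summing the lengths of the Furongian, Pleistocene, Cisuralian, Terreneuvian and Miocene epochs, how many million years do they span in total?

75.5553 million years

Each duration: Furongian = 11.6; Pleistocene = 2.5683; Cisuralian = 25.89; Terreneuvian = 17.8; Miocene = 17.697.
Sum: 11.6 + 2.5683 + 25.89 + 17.8 + 17.697 = 75.5553 Myr.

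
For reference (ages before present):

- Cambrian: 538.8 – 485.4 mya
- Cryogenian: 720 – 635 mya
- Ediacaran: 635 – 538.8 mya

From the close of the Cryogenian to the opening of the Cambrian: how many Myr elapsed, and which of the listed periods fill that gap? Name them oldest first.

96.2 million years; Ediacaran

The Cryogenian closes at 635 Ma and the Cambrian opens at 538.8 Ma, so the interval is 635 − 538.8 = 96.2 Myr.
A period fits inside if it starts at or after 635 Ma and ends at or before 538.8 Ma; oldest first that gives Ediacaran.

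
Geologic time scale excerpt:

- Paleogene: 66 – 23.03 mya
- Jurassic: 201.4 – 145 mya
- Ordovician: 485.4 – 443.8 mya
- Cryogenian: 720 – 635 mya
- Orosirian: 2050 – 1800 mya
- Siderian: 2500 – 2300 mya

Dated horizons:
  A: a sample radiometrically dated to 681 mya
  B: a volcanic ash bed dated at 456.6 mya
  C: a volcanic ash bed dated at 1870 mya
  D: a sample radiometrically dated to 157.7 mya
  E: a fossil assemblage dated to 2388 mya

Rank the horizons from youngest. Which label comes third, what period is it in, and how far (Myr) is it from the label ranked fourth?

Smaller Ma means younger, so youngest first: D 157.7 < B 456.6 < A 681 < C 1870 < E 2388.
Counting 3 along gives A (681 Ma); the excerpt puts that inside the Cryogenian, 720–635 Ma.
Next in line is C (1870 Ma), and 1870 − 681 = 1189 Myr.

A, in the Cryogenian; 1189 million years to C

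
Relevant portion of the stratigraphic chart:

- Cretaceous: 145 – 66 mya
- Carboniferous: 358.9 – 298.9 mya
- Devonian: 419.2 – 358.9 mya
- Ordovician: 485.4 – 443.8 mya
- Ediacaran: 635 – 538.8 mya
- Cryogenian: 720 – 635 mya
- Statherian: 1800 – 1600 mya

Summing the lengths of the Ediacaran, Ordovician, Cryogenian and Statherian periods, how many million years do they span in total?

Each duration: Ediacaran = 96.2; Ordovician = 41.6; Cryogenian = 85; Statherian = 200.
Sum: 96.2 + 41.6 + 85 + 200 = 422.8 Myr.

422.8 million years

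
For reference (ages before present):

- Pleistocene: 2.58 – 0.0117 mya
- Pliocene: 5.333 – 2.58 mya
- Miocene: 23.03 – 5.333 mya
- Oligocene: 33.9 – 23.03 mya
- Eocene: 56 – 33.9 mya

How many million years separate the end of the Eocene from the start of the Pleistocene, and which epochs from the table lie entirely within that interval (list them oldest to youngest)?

31.32 million years; Oligocene, Miocene, Pliocene

The Eocene closes at 33.9 Ma and the Pleistocene opens at 2.58 Ma, so the interval is 33.9 − 2.58 = 31.32 Myr.
An epoch fits inside if it starts at or after 33.9 Ma and ends at or before 2.58 Ma; oldest first that gives Oligocene, Miocene, Pliocene.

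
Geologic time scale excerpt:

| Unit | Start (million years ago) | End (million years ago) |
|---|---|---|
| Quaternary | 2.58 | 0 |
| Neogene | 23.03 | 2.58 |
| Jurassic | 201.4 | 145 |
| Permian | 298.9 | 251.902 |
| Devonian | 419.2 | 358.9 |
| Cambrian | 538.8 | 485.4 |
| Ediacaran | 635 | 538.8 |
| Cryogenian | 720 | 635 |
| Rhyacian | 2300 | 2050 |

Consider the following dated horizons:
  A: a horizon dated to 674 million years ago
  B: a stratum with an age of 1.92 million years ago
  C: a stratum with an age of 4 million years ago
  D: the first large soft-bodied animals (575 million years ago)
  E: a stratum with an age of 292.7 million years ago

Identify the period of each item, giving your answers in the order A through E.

A — Cryogenian; B — Quaternary; C — Neogene; D — Ediacaran; E — Permian

A: 674 Ma lies in 720–635 Ma, so Cryogenian.
B: 1.92 Ma lies in 2.58–0 Ma, so Quaternary.
C: 4 Ma lies in 23.03–2.58 Ma, so Neogene.
D: 575 Ma lies in 635–538.8 Ma, so Ediacaran.
E: 292.7 Ma lies in 298.9–251.902 Ma, so Permian.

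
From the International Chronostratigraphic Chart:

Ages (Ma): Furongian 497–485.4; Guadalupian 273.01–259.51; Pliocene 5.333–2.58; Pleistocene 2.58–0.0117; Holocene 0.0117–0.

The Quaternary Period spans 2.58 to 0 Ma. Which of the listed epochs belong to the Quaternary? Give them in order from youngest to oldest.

Holocene, Pleistocene

Epochs with both bounds inside 2.58–0 Ma: Holocene (0.0117–0), Pleistocene (2.58–0.0117).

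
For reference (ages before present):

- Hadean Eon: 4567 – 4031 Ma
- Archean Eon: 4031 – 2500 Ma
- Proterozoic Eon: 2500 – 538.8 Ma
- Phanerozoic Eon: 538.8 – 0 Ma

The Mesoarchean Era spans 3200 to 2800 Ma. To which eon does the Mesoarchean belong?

Archean

The Mesoarchean (3200–2800 Ma) lies entirely within 4031–2500 Ma, the Archean Eon.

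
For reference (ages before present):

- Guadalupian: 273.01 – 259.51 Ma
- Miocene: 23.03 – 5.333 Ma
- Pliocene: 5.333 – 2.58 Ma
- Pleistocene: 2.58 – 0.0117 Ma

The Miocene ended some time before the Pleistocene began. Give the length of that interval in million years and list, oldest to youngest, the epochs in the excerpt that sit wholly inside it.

The Miocene closes at 5.333 Ma and the Pleistocene opens at 2.58 Ma, so the interval is 5.333 − 2.58 = 2.753 Myr.
An epoch fits inside if it starts at or after 5.333 Ma and ends at or before 2.58 Ma; oldest first that gives Pliocene.

2.753 million years; Pliocene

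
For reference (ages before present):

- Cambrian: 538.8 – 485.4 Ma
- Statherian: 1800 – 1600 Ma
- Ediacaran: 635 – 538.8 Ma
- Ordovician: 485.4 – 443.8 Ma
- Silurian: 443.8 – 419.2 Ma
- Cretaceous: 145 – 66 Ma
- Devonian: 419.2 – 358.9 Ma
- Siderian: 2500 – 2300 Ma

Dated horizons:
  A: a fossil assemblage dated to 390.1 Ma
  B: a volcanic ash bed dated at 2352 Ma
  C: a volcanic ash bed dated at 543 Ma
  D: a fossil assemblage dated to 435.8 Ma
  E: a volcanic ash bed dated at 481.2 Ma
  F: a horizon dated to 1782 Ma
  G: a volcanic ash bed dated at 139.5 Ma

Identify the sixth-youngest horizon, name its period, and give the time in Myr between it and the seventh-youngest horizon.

Sorted youngest-first by Ma: G (139.5), A (390.1), D (435.8), E (481.2), C (543), F (1782), B (2352).
The sixth youngest is F at 1782 Ma, which lies in 1800–1600 Ma: the Statherian.
The seventh youngest is B at 2352 Ma; separation = |1782 − 2352| = 570 Myr.

F, in the Statherian; 570 million years to B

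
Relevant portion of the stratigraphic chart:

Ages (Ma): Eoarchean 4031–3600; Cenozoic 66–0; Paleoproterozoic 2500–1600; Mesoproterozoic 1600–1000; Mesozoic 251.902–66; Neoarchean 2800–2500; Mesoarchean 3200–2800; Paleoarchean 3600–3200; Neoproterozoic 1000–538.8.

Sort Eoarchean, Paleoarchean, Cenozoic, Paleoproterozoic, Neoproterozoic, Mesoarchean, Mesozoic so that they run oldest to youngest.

Eoarchean → Paleoarchean → Mesoarchean → Paleoproterozoic → Neoproterozoic → Mesozoic → Cenozoic

Sorting by start age (descending Ma, since larger Ma = older): Eoarchean start 4031, Paleoarchean start 3600, Mesoarchean start 3200, Paleoproterozoic start 2500, Neoproterozoic start 1000, Mesozoic start 251.902, Cenozoic start 66.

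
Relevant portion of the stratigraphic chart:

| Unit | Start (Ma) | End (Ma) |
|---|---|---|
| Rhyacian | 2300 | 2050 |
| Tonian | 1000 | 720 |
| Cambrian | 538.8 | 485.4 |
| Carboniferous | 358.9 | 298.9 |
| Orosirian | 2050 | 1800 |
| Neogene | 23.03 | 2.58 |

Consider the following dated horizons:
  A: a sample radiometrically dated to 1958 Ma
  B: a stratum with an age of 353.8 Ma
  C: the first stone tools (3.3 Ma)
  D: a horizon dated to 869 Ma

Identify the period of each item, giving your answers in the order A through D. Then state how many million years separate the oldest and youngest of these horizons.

Match each age against the start–end ranges in the excerpt: A = 1958 Ma → Orosirian (2050–1800); B = 353.8 Ma → Carboniferous (358.9–298.9); C = 3.3 Ma → Neogene (23.03–2.58); D = 869 Ma → Tonian (1000–720).
The largest age is 1958 Ma and the smallest is 3.3 Ma; their difference is 1954.7 Myr.

A — Orosirian; B — Carboniferous; C — Neogene; D — Tonian; span 1954.7 million years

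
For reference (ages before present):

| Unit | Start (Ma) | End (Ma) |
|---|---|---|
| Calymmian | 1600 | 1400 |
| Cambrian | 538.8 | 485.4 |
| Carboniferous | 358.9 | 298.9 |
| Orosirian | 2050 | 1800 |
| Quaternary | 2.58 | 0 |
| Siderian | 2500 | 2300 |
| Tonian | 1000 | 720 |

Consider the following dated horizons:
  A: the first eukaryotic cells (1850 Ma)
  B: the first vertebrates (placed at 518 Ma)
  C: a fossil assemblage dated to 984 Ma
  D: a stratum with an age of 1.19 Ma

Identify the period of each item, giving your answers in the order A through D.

Match each age against the start–end ranges in the excerpt: A = 1850 Ma → Orosirian (2050–1800); B = 518 Ma → Cambrian (538.8–485.4); C = 984 Ma → Tonian (1000–720); D = 1.19 Ma → Quaternary (2.58–0).

A — Orosirian; B — Cambrian; C — Tonian; D — Quaternary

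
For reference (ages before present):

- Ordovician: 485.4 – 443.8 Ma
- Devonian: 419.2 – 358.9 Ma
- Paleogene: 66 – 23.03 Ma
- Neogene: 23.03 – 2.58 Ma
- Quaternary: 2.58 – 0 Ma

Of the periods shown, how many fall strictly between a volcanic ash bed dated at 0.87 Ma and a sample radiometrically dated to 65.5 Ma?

65.5 Ma sits inside the Paleogene (66–23.03) and 0.87 Ma inside the Quaternary (2.58–0); neither of those is wholly between the two dates.
The listed periods lying completely between them are Neogene — 1 in all.

1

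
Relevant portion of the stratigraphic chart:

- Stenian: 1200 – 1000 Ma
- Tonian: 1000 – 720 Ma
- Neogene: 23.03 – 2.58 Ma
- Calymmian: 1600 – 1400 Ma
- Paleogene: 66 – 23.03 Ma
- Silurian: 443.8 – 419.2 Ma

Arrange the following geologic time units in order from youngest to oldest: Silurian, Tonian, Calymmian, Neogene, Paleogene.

Neogene, then Paleogene, then Silurian, then Tonian, then Calymmian

Sorting by start age (ascending Ma, since larger Ma = older): Neogene start 23.03, Paleogene start 66, Silurian start 443.8, Tonian start 1000, Calymmian start 1600.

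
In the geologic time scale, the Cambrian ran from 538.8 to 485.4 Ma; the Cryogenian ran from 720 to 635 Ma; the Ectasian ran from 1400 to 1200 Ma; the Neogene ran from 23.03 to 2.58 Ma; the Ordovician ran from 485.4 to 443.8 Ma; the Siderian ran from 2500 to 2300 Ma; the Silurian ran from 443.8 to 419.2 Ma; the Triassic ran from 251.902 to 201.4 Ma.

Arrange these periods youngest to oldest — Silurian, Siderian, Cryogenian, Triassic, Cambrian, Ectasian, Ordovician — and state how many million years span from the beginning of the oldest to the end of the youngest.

Triassic → Silurian → Ordovician → Cambrian → Cryogenian → Ectasian → Siderian; total span 2298.6 Myr

Start ages (Ma): Siderian 2500, Ectasian 1400, Cryogenian 720, Cambrian 538.8, Ordovician 485.4, Silurian 443.8, Triassic 251.902.
Ordered youngest to oldest: Triassic, Silurian, Ordovician, Cambrian, Cryogenian, Ectasian, Siderian.
Span = 2500 − 201.4 = 2298.6 Myr.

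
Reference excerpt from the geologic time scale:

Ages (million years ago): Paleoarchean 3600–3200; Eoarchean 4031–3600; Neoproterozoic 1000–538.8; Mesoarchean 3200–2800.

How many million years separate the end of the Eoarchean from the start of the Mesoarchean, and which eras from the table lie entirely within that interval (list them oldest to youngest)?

The Eoarchean closes at 3600 Ma and the Mesoarchean opens at 3200 Ma, so the interval is 3600 − 3200 = 400 Myr.
An era fits inside if it starts at or after 3600 Ma and ends at or before 3200 Ma; oldest first that gives Paleoarchean.

400 million years; Paleoarchean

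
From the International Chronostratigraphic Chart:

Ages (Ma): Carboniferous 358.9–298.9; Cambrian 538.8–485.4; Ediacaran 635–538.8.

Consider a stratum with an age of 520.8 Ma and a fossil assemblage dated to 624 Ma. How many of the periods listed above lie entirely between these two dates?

0

The older date is 624 Ma and the younger is 520.8 Ma.
No period both begins after 624 Ma and ends before 520.8 Ma, so the count is 0.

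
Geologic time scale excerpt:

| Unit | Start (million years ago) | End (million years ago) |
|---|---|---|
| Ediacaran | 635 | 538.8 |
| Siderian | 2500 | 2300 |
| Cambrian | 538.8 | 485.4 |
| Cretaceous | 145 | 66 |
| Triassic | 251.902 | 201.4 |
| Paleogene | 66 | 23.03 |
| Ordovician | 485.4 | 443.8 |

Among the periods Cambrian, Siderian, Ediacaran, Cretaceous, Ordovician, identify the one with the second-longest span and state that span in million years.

Start − end for each: Cambrian 538.8 − 485.4 = 53.4; Siderian 2500 − 2300 = 200; Ediacaran 635 − 538.8 = 96.2; Cretaceous 145 − 66 = 79; Ordovician 485.4 − 443.8 = 41.6.
Ranking these from longest: Siderian > Ediacaran > Cretaceous > Cambrian > Ordovician.
Position 2 in that ranking is Ediacaran, which lasted 96.2 Myr.

Ediacaran, 96.2 million years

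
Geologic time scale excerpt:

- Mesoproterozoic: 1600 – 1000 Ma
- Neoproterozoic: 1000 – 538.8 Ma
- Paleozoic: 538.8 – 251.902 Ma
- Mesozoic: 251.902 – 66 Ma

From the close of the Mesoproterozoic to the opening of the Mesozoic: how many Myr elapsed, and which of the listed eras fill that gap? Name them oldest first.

The Mesoproterozoic closes at 1000 Ma and the Mesozoic opens at 251.902 Ma, so the interval is 1000 − 251.902 = 748.098 Myr.
An era fits inside if it starts at or after 1000 Ma and ends at or before 251.902 Ma; oldest first that gives Neoproterozoic, Paleozoic.

748.098 million years; Neoproterozoic, Paleozoic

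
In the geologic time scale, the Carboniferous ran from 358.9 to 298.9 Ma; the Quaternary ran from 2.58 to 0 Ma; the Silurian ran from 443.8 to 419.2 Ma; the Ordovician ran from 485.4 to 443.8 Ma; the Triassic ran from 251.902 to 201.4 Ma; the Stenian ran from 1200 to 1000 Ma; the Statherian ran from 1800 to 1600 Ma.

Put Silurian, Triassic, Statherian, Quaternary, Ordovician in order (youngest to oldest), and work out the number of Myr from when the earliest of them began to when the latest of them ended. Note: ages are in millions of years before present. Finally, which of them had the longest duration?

Quaternary, Triassic, Silurian, Ordovician, Statherian; total span 1800 Myr; longest is Statherian

Start ages (Ma): Statherian 1800, Ordovician 485.4, Silurian 443.8, Triassic 251.902, Quaternary 2.58.
Ordered youngest to oldest: Quaternary, Triassic, Silurian, Ordovician, Statherian.
Span = 1800 − 0 = 1800 Myr.
Durations: Ordovician 41.6, Silurian 24.6, Statherian 200, Triassic 50.502, Quaternary 2.58 → longest is Statherian (200 Myr).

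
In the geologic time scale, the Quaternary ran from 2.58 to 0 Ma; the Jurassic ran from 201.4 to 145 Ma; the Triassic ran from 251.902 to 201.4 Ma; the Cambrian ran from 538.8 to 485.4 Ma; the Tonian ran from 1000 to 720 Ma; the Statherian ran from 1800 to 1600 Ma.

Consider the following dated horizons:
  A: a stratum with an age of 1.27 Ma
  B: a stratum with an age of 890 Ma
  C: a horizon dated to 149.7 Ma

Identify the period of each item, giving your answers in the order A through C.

A — Quaternary; B — Tonian; C — Jurassic

Match each age against the start–end ranges in the excerpt: A = 1.27 Ma → Quaternary (2.58–0); B = 890 Ma → Tonian (1000–720); C = 149.7 Ma → Jurassic (201.4–145).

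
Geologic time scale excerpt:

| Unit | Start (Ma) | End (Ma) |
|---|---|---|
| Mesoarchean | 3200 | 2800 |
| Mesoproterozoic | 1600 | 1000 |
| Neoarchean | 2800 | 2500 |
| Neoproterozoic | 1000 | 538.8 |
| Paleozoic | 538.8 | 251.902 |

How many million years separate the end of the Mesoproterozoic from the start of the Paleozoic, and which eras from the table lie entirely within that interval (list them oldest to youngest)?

461.2 million years; Neoproterozoic

End of Mesoproterozoic = 1000 Ma; start of Paleozoic = 538.8 Ma.
Gap = 1000 − 538.8 = 461.2 Myr.
Eras wholly inside 1000–538.8 Ma: Neoproterozoic (1000–538.8).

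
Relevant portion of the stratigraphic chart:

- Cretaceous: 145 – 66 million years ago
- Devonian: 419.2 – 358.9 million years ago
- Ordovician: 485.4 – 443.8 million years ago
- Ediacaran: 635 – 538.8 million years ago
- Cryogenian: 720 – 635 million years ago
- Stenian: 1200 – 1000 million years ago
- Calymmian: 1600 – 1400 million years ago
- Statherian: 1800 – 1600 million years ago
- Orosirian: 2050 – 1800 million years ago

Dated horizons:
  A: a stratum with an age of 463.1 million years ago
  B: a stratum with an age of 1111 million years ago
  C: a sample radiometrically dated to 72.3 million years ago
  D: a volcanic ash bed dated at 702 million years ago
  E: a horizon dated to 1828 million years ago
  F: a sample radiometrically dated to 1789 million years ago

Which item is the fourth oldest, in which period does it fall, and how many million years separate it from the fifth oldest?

D, in the Cryogenian; 238.9 million years to A

Larger Ma means older, so oldest first: E 1828 > F 1789 > B 1111 > D 702 > A 463.1 > C 72.3.
Counting 4 along gives D (702 Ma); the excerpt puts that inside the Cryogenian, 720–635 Ma.
Next in line is A (463.1 Ma), and 702 − 463.1 = 238.9 Myr.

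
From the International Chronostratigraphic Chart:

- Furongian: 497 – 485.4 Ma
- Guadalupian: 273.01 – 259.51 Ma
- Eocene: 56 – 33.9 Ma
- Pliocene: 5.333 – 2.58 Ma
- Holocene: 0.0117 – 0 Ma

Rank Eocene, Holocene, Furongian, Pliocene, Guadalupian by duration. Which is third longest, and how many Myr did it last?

Furongian, 11.6 million years

Durations: Eocene 22.1; Holocene 0.0117; Furongian 11.6; Pliocene 2.753; Guadalupian 13.5 Myr.
Sorted longest-first: Eocene (22.1), Guadalupian (13.5), Furongian (11.6), Pliocene (2.753), Holocene (0.0117).
The third longest is Furongian at 11.6 Myr.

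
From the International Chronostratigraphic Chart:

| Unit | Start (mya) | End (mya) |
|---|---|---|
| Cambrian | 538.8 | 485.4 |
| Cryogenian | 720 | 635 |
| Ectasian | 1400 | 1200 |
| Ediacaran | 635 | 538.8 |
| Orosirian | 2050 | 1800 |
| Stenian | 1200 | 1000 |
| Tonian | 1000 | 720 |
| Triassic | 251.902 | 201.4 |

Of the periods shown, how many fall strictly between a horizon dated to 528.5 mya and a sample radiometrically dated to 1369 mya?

1369 Ma sits inside the Ectasian (1400–1200) and 528.5 Ma inside the Cambrian (538.8–485.4); neither of those is wholly between the two dates.
The listed periods lying completely between them are Stenian, Tonian, Cryogenian, Ediacaran — 4 in all.

4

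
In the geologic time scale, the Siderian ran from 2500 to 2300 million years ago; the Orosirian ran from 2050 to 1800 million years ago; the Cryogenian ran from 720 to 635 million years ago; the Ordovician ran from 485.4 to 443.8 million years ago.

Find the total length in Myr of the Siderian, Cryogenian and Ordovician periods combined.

326.6 million years

Each duration: Siderian = 200; Cryogenian = 85; Ordovician = 41.6.
Sum: 200 + 85 + 41.6 = 326.6 Myr.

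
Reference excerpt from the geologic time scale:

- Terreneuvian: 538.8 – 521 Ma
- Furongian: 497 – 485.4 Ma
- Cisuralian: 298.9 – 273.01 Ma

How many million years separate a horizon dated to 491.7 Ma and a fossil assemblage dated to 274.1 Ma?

491.7 − 274.1 = 217.6 million years.

217.6 million years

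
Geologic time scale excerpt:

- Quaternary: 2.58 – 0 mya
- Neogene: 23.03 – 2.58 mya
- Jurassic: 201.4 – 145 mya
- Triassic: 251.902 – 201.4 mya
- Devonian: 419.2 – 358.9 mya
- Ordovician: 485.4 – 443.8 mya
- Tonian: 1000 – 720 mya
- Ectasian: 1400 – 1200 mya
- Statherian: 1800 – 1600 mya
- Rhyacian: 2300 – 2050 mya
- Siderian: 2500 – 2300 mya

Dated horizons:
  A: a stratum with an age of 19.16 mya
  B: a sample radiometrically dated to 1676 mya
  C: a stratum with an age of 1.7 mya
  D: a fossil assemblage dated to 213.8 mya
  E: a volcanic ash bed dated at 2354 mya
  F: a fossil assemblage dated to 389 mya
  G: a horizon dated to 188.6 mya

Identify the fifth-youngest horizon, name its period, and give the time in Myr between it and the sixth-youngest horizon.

F, in the Devonian; 1287 million years to B

Smaller Ma means younger, so youngest first: C 1.7 < A 19.16 < G 188.6 < D 213.8 < F 389 < B 1676 < E 2354.
Counting 5 along gives F (389 Ma); the excerpt puts that inside the Devonian, 419.2–358.9 Ma.
Next in line is B (1676 Ma), and 1676 − 389 = 1287 Myr.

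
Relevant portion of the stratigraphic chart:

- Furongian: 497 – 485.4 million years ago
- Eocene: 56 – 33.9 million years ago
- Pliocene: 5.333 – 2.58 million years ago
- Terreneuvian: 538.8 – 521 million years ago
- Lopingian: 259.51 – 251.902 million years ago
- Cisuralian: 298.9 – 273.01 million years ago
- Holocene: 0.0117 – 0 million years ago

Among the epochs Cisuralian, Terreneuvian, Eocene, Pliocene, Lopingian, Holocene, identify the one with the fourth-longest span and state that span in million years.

Start − end for each: Cisuralian 298.9 − 273.01 = 25.89; Terreneuvian 538.8 − 521 = 17.8; Eocene 56 − 33.9 = 22.1; Pliocene 5.333 − 2.58 = 2.753; Lopingian 259.51 − 251.902 = 7.608; Holocene 0.0117 − 0 = 0.0117.
Ranking these from longest: Cisuralian > Eocene > Terreneuvian > Lopingian > Pliocene > Holocene.
Position 4 in that ranking is Lopingian, which lasted 7.608 Myr.

Lopingian, 7.608 million years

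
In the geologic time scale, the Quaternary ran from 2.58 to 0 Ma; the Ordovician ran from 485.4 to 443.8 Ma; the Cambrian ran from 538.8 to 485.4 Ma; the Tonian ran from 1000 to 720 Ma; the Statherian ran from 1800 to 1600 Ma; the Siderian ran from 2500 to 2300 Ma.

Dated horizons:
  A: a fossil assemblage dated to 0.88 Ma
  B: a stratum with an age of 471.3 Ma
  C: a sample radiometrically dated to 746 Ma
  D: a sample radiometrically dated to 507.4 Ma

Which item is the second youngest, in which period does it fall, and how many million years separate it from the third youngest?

Smaller Ma means younger, so youngest first: A 0.88 < B 471.3 < D 507.4 < C 746.
Counting 2 along gives B (471.3 Ma); the excerpt puts that inside the Ordovician, 485.4–443.8 Ma.
Next in line is D (507.4 Ma), and 507.4 − 471.3 = 36.1 Myr.

B, in the Ordovician; 36.1 million years to D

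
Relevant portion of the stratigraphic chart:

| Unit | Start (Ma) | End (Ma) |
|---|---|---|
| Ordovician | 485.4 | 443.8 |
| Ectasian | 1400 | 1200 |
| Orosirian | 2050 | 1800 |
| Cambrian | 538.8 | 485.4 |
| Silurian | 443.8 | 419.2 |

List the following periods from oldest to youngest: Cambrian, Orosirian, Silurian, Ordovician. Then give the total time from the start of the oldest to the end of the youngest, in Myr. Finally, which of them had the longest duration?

Orosirian, Cambrian, Ordovician, Silurian; total span 1630.8 Myr; longest is Orosirian

Start ages (Ma): Orosirian 2050, Cambrian 538.8, Ordovician 485.4, Silurian 443.8.
Ordered oldest to youngest: Orosirian, Cambrian, Ordovician, Silurian.
Span = 2050 − 419.2 = 1630.8 Myr.
Durations: Silurian 24.6, Ordovician 41.6, Cambrian 53.4, Orosirian 250 → longest is Orosirian (250 Myr).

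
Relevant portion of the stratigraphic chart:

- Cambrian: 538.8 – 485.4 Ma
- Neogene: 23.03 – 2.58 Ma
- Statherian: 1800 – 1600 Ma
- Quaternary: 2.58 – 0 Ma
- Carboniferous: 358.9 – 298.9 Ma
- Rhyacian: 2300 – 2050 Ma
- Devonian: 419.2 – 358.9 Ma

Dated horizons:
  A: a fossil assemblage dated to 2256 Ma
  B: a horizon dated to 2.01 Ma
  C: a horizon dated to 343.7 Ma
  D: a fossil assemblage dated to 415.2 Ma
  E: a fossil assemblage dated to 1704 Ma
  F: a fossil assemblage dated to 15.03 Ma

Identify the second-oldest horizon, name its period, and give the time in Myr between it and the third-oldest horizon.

E, in the Statherian; 1288.8 million years to D

Sorted oldest-first by Ma: A (2256), E (1704), D (415.2), C (343.7), F (15.03), B (2.01).
The second oldest is E at 1704 Ma, which lies in 1800–1600 Ma: the Statherian.
The third oldest is D at 415.2 Ma; separation = |1704 − 415.2| = 1288.8 Myr.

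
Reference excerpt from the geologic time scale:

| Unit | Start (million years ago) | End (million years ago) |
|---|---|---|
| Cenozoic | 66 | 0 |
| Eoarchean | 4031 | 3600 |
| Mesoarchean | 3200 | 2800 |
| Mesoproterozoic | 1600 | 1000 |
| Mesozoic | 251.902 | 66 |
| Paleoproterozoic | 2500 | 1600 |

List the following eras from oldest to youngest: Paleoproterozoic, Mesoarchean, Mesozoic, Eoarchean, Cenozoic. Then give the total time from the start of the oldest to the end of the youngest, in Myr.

From the excerpt: Paleoproterozoic 2500–1600; Mesoarchean 3200–2800; Mesozoic 251.902–66; Eoarchean 4031–3600; Cenozoic 66–0 (Ma).
Larger Ma is earlier, so the oldest is Eoarchean and the youngest is Cenozoic; oldest to youngest: Eoarchean, Mesoarchean, Paleoproterozoic, Mesozoic, Cenozoic.
Oldest start 4031 minus youngest end 0 gives 4031 Myr overall.

Eoarchean → Mesoarchean → Paleoproterozoic → Mesozoic → Cenozoic; total span 4031 Myr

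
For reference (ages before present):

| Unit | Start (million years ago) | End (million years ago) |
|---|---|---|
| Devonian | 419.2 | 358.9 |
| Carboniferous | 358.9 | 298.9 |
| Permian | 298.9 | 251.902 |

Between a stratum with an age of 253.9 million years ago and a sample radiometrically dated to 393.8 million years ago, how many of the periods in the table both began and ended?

1

The older date is 393.8 Ma and the younger is 253.9 Ma.
Periods with start < 393.8 and end > 253.9 Ma: Carboniferous (358.9–298.9).
That is 1 complete period.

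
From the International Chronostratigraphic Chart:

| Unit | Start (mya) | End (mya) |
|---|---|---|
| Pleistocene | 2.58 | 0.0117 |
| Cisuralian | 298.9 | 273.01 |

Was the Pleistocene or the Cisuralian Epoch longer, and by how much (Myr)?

Pleistocene: 2.58 − 0.0117 = 2.5683 Myr.
Cisuralian: 298.9 − 273.01 = 25.89 Myr.
Difference: 25.89 − 2.5683 = 23.3217 Myr, so the Cisuralian was longer.

Cisuralian, by 23.3217 million years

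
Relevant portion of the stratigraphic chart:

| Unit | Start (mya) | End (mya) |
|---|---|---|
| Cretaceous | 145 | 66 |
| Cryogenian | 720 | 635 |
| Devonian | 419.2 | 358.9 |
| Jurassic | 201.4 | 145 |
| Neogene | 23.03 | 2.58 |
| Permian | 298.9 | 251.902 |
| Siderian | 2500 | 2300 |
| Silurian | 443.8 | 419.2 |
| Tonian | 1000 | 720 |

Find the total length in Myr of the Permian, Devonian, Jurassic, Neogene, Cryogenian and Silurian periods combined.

293.748 million years

Duration is start − end for each: (298.9 − 251.902) + (419.2 − 358.9) + (201.4 − 145) + (23.03 − 2.58) + (720 − 635) + (443.8 − 419.2).
That is 46.998 + 60.3 + 56.4 + 20.45 + 85 + 24.6, which totals 293.748 million years.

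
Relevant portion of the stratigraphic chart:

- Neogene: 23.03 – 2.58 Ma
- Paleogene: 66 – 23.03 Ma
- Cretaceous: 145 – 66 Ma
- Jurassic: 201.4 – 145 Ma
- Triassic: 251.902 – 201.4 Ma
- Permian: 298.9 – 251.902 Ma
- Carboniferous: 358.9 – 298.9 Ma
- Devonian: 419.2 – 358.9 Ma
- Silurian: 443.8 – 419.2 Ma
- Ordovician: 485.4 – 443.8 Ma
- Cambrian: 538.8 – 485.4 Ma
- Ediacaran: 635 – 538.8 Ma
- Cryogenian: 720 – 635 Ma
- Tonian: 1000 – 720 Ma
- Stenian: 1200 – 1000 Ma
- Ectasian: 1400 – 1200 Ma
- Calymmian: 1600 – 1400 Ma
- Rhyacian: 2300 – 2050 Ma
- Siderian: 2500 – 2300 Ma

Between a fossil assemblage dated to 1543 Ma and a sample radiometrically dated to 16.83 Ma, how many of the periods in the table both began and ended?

1543 Ma sits inside the Calymmian (1600–1400) and 16.83 Ma inside the Neogene (23.03–2.58); neither of those is wholly between the two dates.
The listed periods lying completely between them are Ectasian, Stenian, Tonian, Cryogenian, Ediacaran, Cambrian, Ordovician, Silurian, Devonian, Carboniferous, Permian, Triassic, Jurassic, Cretaceous, Paleogene — 15 in all.

15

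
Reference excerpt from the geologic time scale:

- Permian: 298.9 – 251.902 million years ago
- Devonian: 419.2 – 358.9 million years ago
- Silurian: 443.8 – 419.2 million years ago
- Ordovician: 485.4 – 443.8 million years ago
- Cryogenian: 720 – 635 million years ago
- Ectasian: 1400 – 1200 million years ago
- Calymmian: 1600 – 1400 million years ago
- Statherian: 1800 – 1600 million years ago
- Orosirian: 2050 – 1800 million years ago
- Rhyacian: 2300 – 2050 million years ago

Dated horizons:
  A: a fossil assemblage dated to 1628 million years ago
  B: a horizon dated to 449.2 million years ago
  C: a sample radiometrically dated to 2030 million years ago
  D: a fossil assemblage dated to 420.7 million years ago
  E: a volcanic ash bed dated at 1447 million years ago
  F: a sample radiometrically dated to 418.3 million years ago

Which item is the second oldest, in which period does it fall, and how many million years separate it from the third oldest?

Larger Ma means older, so oldest first: C 2030 > A 1628 > E 1447 > B 449.2 > D 420.7 > F 418.3.
Counting 2 along gives A (1628 Ma); the excerpt puts that inside the Statherian, 1800–1600 Ma.
Next in line is E (1447 Ma), and 1628 − 1447 = 181 Myr.

A, in the Statherian; 181 million years to E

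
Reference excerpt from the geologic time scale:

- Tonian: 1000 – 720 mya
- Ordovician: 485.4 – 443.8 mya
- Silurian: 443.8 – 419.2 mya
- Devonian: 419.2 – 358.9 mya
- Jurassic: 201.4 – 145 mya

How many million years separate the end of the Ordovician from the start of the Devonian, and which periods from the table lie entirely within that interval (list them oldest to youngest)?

24.6 million years; Silurian

The Ordovician closes at 443.8 Ma and the Devonian opens at 419.2 Ma, so the interval is 443.8 − 419.2 = 24.6 Myr.
A period fits inside if it starts at or after 443.8 Ma and ends at or before 419.2 Ma; oldest first that gives Silurian.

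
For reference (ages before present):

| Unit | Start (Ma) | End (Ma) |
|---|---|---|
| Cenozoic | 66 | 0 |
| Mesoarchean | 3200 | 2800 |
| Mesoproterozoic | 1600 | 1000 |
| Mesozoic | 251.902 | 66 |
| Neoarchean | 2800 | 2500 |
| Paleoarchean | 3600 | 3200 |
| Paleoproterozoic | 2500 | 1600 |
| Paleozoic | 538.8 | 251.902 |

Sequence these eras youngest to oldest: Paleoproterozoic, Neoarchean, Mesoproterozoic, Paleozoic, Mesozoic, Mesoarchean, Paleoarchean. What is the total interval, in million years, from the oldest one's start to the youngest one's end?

Start ages (Ma): Paleoarchean 3600, Mesoarchean 3200, Neoarchean 2800, Paleoproterozoic 2500, Mesoproterozoic 1600, Paleozoic 538.8, Mesozoic 251.902.
Ordered youngest to oldest: Mesozoic, Paleozoic, Mesoproterozoic, Paleoproterozoic, Neoarchean, Mesoarchean, Paleoarchean.
Span = 3600 − 66 = 3534 Myr.

Mesozoic → Paleozoic → Mesoproterozoic → Paleoproterozoic → Neoarchean → Mesoarchean → Paleoarchean; total span 3534 Myr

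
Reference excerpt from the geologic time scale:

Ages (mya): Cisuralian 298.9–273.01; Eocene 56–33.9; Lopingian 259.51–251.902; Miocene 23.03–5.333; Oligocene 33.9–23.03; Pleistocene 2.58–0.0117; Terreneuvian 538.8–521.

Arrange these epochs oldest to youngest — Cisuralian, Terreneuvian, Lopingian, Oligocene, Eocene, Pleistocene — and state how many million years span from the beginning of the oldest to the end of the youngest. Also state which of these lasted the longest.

Terreneuvian, Cisuralian, Lopingian, Eocene, Oligocene, Pleistocene; total span 538.7883 Myr; longest is Cisuralian

From the excerpt: Cisuralian 298.9–273.01; Terreneuvian 538.8–521; Lopingian 259.51–251.902; Oligocene 33.9–23.03; Eocene 56–33.9; Pleistocene 2.58–0.0117 (Ma).
Larger Ma is earlier, so the oldest is Terreneuvian and the youngest is Pleistocene; oldest to youngest: Terreneuvian, Cisuralian, Lopingian, Eocene, Oligocene, Pleistocene.
Oldest start 538.8 minus youngest end 0.0117 gives 538.7883 Myr overall.
Individual lengths (start − end): Lopingian 7.608; Cisuralian 25.89; Eocene 22.1; Pleistocene 2.5683; Oligocene 10.87; Terreneuvian 17.8. The largest is Cisuralian at 25.89 Myr.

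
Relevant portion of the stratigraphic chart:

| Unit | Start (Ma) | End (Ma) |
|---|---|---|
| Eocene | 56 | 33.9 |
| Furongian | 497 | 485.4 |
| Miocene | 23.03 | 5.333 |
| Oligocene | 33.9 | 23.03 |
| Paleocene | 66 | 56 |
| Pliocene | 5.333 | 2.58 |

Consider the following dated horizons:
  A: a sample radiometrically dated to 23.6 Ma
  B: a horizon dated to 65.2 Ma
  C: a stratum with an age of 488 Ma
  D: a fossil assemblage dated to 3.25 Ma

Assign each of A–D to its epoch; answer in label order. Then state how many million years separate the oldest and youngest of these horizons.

A — Oligocene; B — Paleocene; C — Furongian; D — Pliocene; span 484.75 million years

A: 23.6 Ma lies in 33.9–23.03 Ma, so Oligocene.
B: 65.2 Ma lies in 66–56 Ma, so Paleocene.
C: 488 Ma lies in 497–485.4 Ma, so Furongian.
D: 3.25 Ma lies in 5.333–2.58 Ma, so Pliocene.
Oldest = 488 Ma, youngest = 3.25 Ma → span 484.75 Myr.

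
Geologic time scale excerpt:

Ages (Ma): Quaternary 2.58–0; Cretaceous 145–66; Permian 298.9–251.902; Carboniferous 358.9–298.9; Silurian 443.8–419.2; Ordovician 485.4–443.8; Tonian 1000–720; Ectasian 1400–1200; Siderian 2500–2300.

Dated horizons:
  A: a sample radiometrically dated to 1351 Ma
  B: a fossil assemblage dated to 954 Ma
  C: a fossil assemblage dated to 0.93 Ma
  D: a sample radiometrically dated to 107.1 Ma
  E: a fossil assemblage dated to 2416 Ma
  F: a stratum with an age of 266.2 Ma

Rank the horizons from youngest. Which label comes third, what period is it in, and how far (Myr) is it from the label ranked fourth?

F, in the Permian; 687.8 million years to B

Sorted youngest-first by Ma: C (0.93), D (107.1), F (266.2), B (954), A (1351), E (2416).
The third youngest is F at 266.2 Ma, which lies in 298.9–251.902 Ma: the Permian.
The fourth youngest is B at 954 Ma; separation = |266.2 − 954| = 687.8 Myr.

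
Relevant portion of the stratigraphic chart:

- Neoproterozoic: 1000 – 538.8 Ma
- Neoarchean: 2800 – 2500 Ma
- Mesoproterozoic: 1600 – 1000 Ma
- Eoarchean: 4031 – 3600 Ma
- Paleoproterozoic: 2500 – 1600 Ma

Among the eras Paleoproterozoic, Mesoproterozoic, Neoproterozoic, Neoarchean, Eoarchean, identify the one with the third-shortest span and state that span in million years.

Durations: Paleoproterozoic 900; Mesoproterozoic 600; Neoproterozoic 461.2; Neoarchean 300; Eoarchean 431 Myr.
Sorted shortest-first: Neoarchean (300), Eoarchean (431), Neoproterozoic (461.2), Mesoproterozoic (600), Paleoproterozoic (900).
The third shortest is Neoproterozoic at 461.2 Myr.

Neoproterozoic, 461.2 million years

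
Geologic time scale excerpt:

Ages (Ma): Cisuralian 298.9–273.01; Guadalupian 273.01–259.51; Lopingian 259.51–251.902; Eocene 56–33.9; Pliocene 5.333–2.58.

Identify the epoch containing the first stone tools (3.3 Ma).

Pliocene

3.3 Ma lies between 5.333 and 2.58 Ma, so it falls in the Pliocene.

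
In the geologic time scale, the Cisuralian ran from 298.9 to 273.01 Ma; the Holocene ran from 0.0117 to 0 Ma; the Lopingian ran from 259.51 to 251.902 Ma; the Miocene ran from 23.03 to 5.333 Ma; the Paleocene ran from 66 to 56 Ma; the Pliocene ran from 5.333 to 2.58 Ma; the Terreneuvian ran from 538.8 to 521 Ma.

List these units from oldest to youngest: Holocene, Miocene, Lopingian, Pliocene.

Lopingian → Miocene → Pliocene → Holocene

Read off each span (Ma): Holocene 0.0117–0; Miocene 23.03–5.333; Lopingian 259.51–251.902; Pliocene 5.333–2.58.
Larger Ma is older, so oldest→youngest is Lopingian, Miocene, Pliocene, Holocene.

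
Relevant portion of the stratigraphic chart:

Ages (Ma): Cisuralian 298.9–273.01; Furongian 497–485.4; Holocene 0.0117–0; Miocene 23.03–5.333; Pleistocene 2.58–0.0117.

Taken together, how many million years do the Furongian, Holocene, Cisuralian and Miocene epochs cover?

Each duration: Furongian = 11.6; Holocene = 0.0117; Cisuralian = 25.89; Miocene = 17.697.
Sum: 11.6 + 0.0117 + 25.89 + 17.697 = 55.1987 Myr.

55.1987 million years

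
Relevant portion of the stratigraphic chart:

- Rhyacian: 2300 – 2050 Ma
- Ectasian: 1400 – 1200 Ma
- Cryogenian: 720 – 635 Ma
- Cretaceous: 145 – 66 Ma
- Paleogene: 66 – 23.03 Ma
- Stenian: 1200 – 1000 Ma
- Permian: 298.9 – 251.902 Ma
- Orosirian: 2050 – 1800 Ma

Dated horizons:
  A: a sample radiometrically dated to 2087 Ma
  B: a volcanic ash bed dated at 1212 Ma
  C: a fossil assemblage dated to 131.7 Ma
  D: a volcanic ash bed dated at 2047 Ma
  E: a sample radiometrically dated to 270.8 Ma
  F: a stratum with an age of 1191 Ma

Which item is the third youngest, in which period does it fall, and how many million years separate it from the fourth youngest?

Smaller Ma means younger, so youngest first: C 131.7 < E 270.8 < F 1191 < B 1212 < D 2047 < A 2087.
Counting 3 along gives F (1191 Ma); the excerpt puts that inside the Stenian, 1200–1000 Ma.
Next in line is B (1212 Ma), and 1212 − 1191 = 21 Myr.

F, in the Stenian; 21 million years to B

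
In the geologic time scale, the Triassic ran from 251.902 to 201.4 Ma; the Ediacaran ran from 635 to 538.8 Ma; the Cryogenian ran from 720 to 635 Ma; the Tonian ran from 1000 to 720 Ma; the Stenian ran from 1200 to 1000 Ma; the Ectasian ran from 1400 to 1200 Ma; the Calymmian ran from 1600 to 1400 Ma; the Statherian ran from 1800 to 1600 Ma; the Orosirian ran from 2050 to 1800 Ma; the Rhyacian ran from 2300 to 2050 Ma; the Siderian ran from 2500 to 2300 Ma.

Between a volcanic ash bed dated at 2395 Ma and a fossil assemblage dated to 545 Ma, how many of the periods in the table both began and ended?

The older date is 2395 Ma and the younger is 545 Ma.
Periods with start < 2395 and end > 545 Ma: Rhyacian (2300–2050), Orosirian (2050–1800), Statherian (1800–1600), Calymmian (1600–1400), Ectasian (1400–1200), Stenian (1200–1000), Tonian (1000–720), Cryogenian (720–635).
That is 8 complete periods.

8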